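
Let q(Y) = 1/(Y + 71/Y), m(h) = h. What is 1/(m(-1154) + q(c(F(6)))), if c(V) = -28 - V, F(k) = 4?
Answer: -1095/1263662 ≈ -0.00086653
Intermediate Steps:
1/(m(-1154) + q(c(F(6)))) = 1/(-1154 + (-28 - 1*4)/(71 + (-28 - 1*4)²)) = 1/(-1154 + (-28 - 4)/(71 + (-28 - 4)²)) = 1/(-1154 - 32/(71 + (-32)²)) = 1/(-1154 - 32/(71 + 1024)) = 1/(-1154 - 32/1095) = 1/(-1263662/1095) = -1095/1263662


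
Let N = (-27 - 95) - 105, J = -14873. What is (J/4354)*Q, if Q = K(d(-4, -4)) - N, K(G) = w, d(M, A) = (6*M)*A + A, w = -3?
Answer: -237968/311 ≈ -765.17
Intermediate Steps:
d(M, A) = A + 6*A*M (d(M, A) = 6*A*M + A = A + 6*A*M)
K(G) = -3
N = -227 (N = -122 - 105 = -227)
Q = 224 (Q = -3 - 1*(-227) = -3 + 227 = 224)
(J/4354)*Q = -14873/4354*224 = -237968/311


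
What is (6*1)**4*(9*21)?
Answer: 244944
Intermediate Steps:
(6*1)**4*(9*21) = 6**4*189 = 1296*189 = 244944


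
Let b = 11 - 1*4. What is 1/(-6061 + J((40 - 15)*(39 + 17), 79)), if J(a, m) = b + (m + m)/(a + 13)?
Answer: -1413/8554144 ≈ -0.00016518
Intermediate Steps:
b = 7 (b = 11 - 4 = 7)
J(a, m) = 7 + 2*m/(13 + a) (J(a, m) = 7 + (m + m)/(a + 13) = 7 + (2*m)/(13 + a) = 7 + 2*m/(13 + a))
1/(-6061 + J((40 - 15)*(39 + 17), 79)) = 1/(-6061 + (91 + 2*79 + 7*((40 - 15)*(39 + 17)))/(13 + (40 - 15)*(39 + 17))) = 1/(-6061 + (91 + 158 + 7*(25*56))/(13 + 25*56)) = 1/(-6061 + (91 + 158 + 7*1400)/(13 + 1400)) = 1/(-6061 + (91 + 158 + 9800)/1413) = 1/(-6061 + (1/1413)*10049) = 1/(-6061 + 10049/1413) = 1/(-8554144/1413) = -1413/8554144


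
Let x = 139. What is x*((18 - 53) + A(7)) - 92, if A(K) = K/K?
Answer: -4818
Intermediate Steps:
A(K) = 1
x*((18 - 53) + A(7)) - 92 = 139*((18 - 53) + 1) - 92 = 139*(-35 + 1) - 92 = 139*(-34) - 92 = -4726 - 92 = -4818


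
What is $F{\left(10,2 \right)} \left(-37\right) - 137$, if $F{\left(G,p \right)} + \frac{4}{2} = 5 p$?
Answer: $-433$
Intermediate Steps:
$F{\left(G,p \right)} = -2 + 5 p$
$F{\left(10,2 \right)} \left(-37\right) - 137 = \left(-2 + 5 \cdot 2\right) \left(-37\right) - 137 = \left(-2 + 10\right) \left(-37\right) - 137 = 8 \left(-37\right) - 137 = -296 - 137 = -433$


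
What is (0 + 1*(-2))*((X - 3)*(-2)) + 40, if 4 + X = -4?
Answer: -4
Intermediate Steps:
X = -8 (X = -4 - 4 = -8)
(0 + 1*(-2))*((X - 3)*(-2)) + 40 = (0 + 1*(-2))*((-8 - 3)*(-2)) + 40 = (0 - 2)*(-11*(-2)) + 40 = -2*22 + 40 = -44 + 40 = -4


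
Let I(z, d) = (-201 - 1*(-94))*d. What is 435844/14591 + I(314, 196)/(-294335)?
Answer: 128590146192/4294641985 ≈ 29.942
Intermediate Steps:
I(z, d) = -107*d (I(z, d) = (-201 + 94)*d = -107*d)
435844/14591 + I(314, 196)/(-294335) = 435844/14591 - 107*196/(-294335) = 435844*(1/14591) - 20972*(-1/294335) = 435844/14591 + 20972/294335 = 128590146192/4294641985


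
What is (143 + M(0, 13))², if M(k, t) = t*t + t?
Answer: 105625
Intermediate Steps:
M(k, t) = t + t² (M(k, t) = t² + t = t + t²)
(143 + M(0, 13))² = (143 + 13*(1 + 13))² = (143 + 13*14)² = (143 + 182)² = 325² = 105625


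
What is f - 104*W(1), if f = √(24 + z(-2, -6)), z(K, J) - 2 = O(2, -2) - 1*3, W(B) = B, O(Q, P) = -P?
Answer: -99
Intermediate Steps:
z(K, J) = 1 (z(K, J) = 2 + (-1*(-2) - 1*3) = 2 + (2 - 3) = 2 - 1 = 1)
f = 5 (f = √(24 + 1) = √25 = 5)
f - 104*W(1) = 5 - 104*1 = 5 - 104 = -99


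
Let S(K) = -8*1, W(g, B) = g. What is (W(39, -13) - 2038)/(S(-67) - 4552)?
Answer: 1999/4560 ≈ 0.43838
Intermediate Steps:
S(K) = -8
(W(39, -13) - 2038)/(S(-67) - 4552) = (39 - 2038)/(-8 - 4552) = -1999/(-4560) = -1999*(-1/4560) = 1999/4560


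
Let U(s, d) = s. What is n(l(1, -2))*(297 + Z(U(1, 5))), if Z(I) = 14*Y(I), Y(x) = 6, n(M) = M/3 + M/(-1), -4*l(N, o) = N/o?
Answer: -127/4 ≈ -31.750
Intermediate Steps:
l(N, o) = -N/(4*o)
n(M) = -2*M/3 (n(M) = M*(⅓) + M*(-1) = M/3 - M = -2*M/3)
Z(I) = 84 (Z(I) = 14*6 = 84)
n(l(1, -2))*(297 + Z(U(1, 5))) = (-(-1)/(6*(-2)))*(297 + 84) = -(-1)*(-1)/(6*2)*381 = -⅔*⅛*381 = -1/12*381 = -127/4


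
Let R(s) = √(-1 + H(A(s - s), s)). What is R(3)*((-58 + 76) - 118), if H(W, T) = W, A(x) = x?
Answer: -100*I ≈ -100.0*I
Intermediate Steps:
R(s) = I (R(s) = √(-1 + (s - s)) = √(-1 + 0) = √(-1) = I)
R(3)*((-58 + 76) - 118) = I*((-58 + 76) - 118) = I*(18 - 118) = I*(-100) = -100*I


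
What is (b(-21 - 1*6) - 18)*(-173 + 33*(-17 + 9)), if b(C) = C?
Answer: 19665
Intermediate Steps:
(b(-21 - 1*6) - 18)*(-173 + 33*(-17 + 9)) = ((-21 - 1*6) - 18)*(-173 + 33*(-17 + 9)) = ((-21 - 6) - 18)*(-173 + 33*(-8)) = (-27 - 18)*(-173 - 264) = -45*(-437) = 19665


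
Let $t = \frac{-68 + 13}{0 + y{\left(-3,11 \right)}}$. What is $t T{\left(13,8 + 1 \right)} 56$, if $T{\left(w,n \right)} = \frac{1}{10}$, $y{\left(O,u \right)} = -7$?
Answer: $44$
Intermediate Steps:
$T{\left(w,n \right)} = \frac{1}{10}$
$t = \frac{55}{7}$ ($t = \frac{-68 + 13}{0 - 7} = - \frac{55}{-7} = \left(-55\right) \left(- \frac{1}{7}\right) = \frac{55}{7} \approx 7.8571$)
$t T{\left(13,8 + 1 \right)} 56 = \frac{55}{7} \cdot \frac{1}{10} \cdot 56 = \frac{11}{14} \cdot 56 = 44$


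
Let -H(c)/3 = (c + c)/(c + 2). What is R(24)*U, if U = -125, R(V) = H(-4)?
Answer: 1500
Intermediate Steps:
H(c) = -6*c/(2 + c) (H(c) = -3*(c + c)/(c + 2) = -3*2*c/(2 + c) = -6*c/(2 + c))
R(V) = -12 (R(V) = -6*(-4)/(2 - 4) = -6*(-4)/(-2) = -6*(-4)*(-1/2) = -12)
R(24)*U = -12*(-125) = 1500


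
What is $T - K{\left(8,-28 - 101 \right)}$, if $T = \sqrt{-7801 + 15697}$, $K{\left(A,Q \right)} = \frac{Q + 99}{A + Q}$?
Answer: $- \frac{30}{121} + 2 \sqrt{1974} \approx 88.611$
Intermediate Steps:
$K{\left(A,Q \right)} = \frac{99 + Q}{A + Q}$
$T = 2 \sqrt{1974}$ ($T = \sqrt{7896} = 2 \sqrt{1974} \approx 88.859$)
$T - K{\left(8,-28 - 101 \right)} = 2 \sqrt{1974} - \frac{99 - 129}{8 - 129} = 2 \sqrt{1974} - \frac{1}{-121} \left(-30\right) = 2 \sqrt{1974} - \left(- \frac{1}{121}\right) \left(-30\right) = 2 \sqrt{1974} - \frac{30}{121} = - \frac{30}{121} + 2 \sqrt{1974}$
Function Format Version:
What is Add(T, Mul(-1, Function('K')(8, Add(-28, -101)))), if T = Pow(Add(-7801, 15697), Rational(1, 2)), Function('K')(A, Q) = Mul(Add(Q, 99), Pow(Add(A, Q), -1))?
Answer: Add(Rational(-30, 121), Mul(2, Pow(1974, Rational(1, 2)))) ≈ 88.611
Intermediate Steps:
Function('K')(A, Q) = Mul(Pow(Add(A, Q), -1), Add(99, Q)) (Function('K')(A, Q) = Mul(Add(99, Q), Pow(Add(A, Q), -1)) = Mul(Pow(Add(A, Q), -1), Add(99, Q)))
T = Mul(2, Pow(1974, Rational(1, 2))) (T = Pow(7896, Rational(1, 2)) = Mul(2, Pow(1974, Rational(1, 2))) ≈ 88.859)
Add(T, Mul(-1, Function('K')(8, Add(-28, -101)))) = Add(Mul(2, Pow(1974, Rational(1, 2))), Mul(-1, Mul(Pow(Add(8, Add(-28, -101)), -1), Add(99, Add(-28, -101))))) = Add(Mul(2, Pow(1974, Rational(1, 2))), Mul(-1, Mul(Pow(Add(8, -129), -1), Add(99, -129)))) = Add(Mul(2, Pow(1974, Rational(1, 2))), Mul(-1, Mul(Pow(-121, -1), -30))) = Add(Mul(2, Pow(1974, Rational(1, 2))), Mul(-1, Mul(Rational(-1, 121), -30))) = Add(Mul(2, Pow(1974, Rational(1, 2))), Mul(-1, Rational(30, 121))) = Add(Mul(2, Pow(1974, Rational(1, 2))), Rational(-30, 121)) = Add(Rational(-30, 121), Mul(2, Pow(1974, Rational(1, 2))))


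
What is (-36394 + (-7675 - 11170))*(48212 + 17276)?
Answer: -3617491632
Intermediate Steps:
(-36394 + (-7675 - 11170))*(48212 + 17276) = (-36394 - 18845)*65488 = -55239*65488 = -3617491632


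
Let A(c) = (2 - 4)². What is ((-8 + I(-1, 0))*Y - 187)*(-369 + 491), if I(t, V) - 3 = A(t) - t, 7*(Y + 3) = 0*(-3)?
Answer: -22814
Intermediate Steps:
A(c) = 4 (A(c) = (-2)² = 4)
Y = -3 (Y = -3 + (0*(-3))/7 = -3 + (⅐)*0 = -3 + 0 = -3)
I(t, V) = 7 - t (I(t, V) = 3 + (4 - t) = 7 - t)
((-8 + I(-1, 0))*Y - 187)*(-369 + 491) = ((-8 + (7 - 1*(-1)))*(-3) - 187)*(-369 + 491) = ((-8 + (7 + 1))*(-3) - 187)*122 = ((-8 + 8)*(-3) - 187)*122 = (0*(-3) - 187)*122 = (0 - 187)*122 = -187*122 = -22814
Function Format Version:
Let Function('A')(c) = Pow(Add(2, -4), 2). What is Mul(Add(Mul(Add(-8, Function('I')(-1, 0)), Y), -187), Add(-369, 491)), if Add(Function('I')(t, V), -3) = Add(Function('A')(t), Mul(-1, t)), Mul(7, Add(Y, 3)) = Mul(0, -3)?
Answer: -22814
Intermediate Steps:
Function('A')(c) = 4 (Function('A')(c) = Pow(-2, 2) = 4)
Y = -3 (Y = Add(-3, Mul(Rational(1, 7), Mul(0, -3))) = Add(-3, Mul(Rational(1, 7), 0)) = Add(-3, 0) = -3)
Function('I')(t, V) = Add(7, Mul(-1, t)) (Function('I')(t, V) = Add(3, Add(4, Mul(-1, t))) = Add(7, Mul(-1, t)))
Mul(Add(Mul(Add(-8, Function('I')(-1, 0)), Y), -187), Add(-369, 491)) = Mul(Add(Mul(Add(-8, Add(7, Mul(-1, -1))), -3), -187), Add(-369, 491)) = Mul(Add(Mul(Add(-8, Add(7, 1)), -3), -187), 122) = Mul(Add(Mul(Add(-8, 8), -3), -187), 122) = Mul(Add(Mul(0, -3), -187), 122) = Mul(Add(0, -187), 122) = Mul(-187, 122) = -22814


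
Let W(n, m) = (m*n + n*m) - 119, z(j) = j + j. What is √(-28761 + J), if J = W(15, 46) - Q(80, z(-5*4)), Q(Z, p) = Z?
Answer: 2*I*√6895 ≈ 166.07*I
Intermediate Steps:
z(j) = 2*j
W(n, m) = -119 + 2*m*n (W(n, m) = (m*n + m*n) - 119 = 2*m*n - 119 = -119 + 2*m*n)
J = 1181 (J = (-119 + 2*46*15) - 1*80 = (-119 + 1380) - 80 = 1261 - 80 = 1181)
√(-28761 + J) = √(-28761 + 1181) = √(-27580) = 2*I*√6895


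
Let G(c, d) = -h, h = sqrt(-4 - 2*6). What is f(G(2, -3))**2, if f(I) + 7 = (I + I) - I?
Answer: 33 + 56*I ≈ 33.0 + 56.0*I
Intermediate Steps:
h = 4*I (h = sqrt(-4 - 12) = sqrt(-16) = 4*I ≈ 4.0*I)
G(c, d) = -4*I
f(I) = -7 + I (f(I) = -7 + ((I + I) - I) = -7 + (2*I - I) = -7 + I)
f(G(2, -3))**2 = (-7 - 4*I)**2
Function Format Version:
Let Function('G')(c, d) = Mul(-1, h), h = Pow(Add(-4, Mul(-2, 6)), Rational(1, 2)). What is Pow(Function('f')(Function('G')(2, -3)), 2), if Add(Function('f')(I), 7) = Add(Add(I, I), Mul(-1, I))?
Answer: Add(33, Mul(56, I)) ≈ Add(33.000, Mul(56.000, I))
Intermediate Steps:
h = Mul(4, I) (h = Pow(Add(-4, -12), Rational(1, 2)) = Pow(-16, Rational(1, 2)) = Mul(4, I) ≈ Mul(4.0000, I))
Function('G')(c, d) = Mul(-4, I) (Function('G')(c, d) = Mul(-1, Mul(4, I)) = Mul(-4, I))
Function('f')(I) = Add(-7, I) (Function('f')(I) = Add(-7, Add(Add(I, I), Mul(-1, I))) = Add(-7, Add(Mul(2, I), Mul(-1, I))) = Add(-7, I))
Pow(Function('f')(Function('G')(2, -3)), 2) = Pow(Add(-7, Mul(-4, I)), 2)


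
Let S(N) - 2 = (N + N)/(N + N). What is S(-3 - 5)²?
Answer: 9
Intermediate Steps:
S(N) = 3 (S(N) = 2 + (N + N)/(N + N) = 2 + (2*N)/((2*N)) = 2 + (2*N)*(1/(2*N)) = 2 + 1 = 3)
S(-3 - 5)² = 3² = 9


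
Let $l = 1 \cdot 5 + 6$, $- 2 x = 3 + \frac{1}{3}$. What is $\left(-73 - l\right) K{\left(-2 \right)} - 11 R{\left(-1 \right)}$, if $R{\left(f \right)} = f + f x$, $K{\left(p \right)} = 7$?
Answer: $- \frac{1786}{3} \approx -595.33$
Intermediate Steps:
$x = - \frac{5}{3}$ ($x = - \frac{3 + \frac{1}{3}}{2} = \left(- \frac{1}{2}\right) \frac{10}{3} = - \frac{5}{3} \approx -1.6667$)
$R{\left(f \right)} = - \frac{2 f}{3}$ ($R{\left(f \right)} = f + f \left(- \frac{5}{3}\right) = f - \frac{5 f}{3} = - \frac{2 f}{3}$)
$l = 11$ ($l = 5 + 6 = 11$)
$\left(-73 - l\right) K{\left(-2 \right)} - 11 R{\left(-1 \right)} = \left(-73 - 11\right) 7 - 11 \left(\left(- \frac{2}{3}\right) \left(-1\right)\right) = \left(-73 - 11\right) 7 - \frac{22}{3} = \left(-84\right) 7 - \frac{22}{3} = -588 - \frac{22}{3} = - \frac{1786}{3}$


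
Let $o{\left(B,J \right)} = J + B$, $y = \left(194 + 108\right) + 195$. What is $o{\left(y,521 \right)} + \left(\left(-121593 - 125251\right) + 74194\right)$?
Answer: $-171632$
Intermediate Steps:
$y = 497$ ($y = 302 + 195 = 497$)
$o{\left(B,J \right)} = B + J$
$o{\left(y,521 \right)} + \left(\left(-121593 - 125251\right) + 74194\right) = \left(497 + 521\right) + \left(\left(-121593 - 125251\right) + 74194\right) = 1018 + \left(-246844 + 74194\right) = 1018 - 172650 = -171632$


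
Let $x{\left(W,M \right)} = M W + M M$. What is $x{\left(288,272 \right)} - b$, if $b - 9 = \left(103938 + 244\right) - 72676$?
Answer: $120805$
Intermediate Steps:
$x{\left(W,M \right)} = M^{2} + M W$ ($x{\left(W,M \right)} = M W + M^{2} = M^{2} + M W$)
$b = 31515$ ($b = 9 + \left(\left(103938 + 244\right) - 72676\right) = 9 + \left(104182 - 72676\right) = 9 + 31506 = 31515$)
$x{\left(288,272 \right)} - b = 272 \left(272 + 288\right) - 31515 = 272 \cdot 560 - 31515 = 152320 - 31515 = 120805$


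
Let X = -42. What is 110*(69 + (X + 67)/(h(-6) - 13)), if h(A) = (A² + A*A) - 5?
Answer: 206305/27 ≈ 7640.9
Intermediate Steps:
h(A) = -5 + 2*A² (h(A) = (A² + A²) - 5 = 2*A² - 5 = -5 + 2*A²)
110*(69 + (X + 67)/(h(-6) - 13)) = 110*(69 + (-42 + 67)/((-5 + 2*(-6)²) - 13)) = 110*(69 + 25/((-5 + 2*36) - 13)) = 110*(69 + 25/((-5 + 72) - 13)) = 110*(69 + 25/(67 - 13)) = 110*(69 + 25/54) = 110*(3751/54) = 206305/27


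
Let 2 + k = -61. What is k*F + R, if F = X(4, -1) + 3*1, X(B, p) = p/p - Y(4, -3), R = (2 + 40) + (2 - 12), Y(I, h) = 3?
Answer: -31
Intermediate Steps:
k = -63 (k = -2 - 61 = -63)
R = 32 (R = 42 - 10 = 32)
X(B, p) = -2 (X(B, p) = p/p - 1*3 = 1 - 3 = -2)
F = 1 (F = -2 + 3*1 = -2 + 3 = 1)
k*F + R = -63*1 + 32 = -63 + 32 = -31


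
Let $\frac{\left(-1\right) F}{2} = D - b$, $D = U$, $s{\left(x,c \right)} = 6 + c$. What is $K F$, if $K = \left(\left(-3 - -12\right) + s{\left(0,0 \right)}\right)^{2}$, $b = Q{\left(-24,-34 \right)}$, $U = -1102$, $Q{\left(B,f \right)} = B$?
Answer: $485100$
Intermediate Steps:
$b = -24$
$D = -1102$
$F = 2156$ ($F = - 2 \left(-1102 - -24\right) = - 2 \left(-1102 + 24\right) = \left(-2\right) \left(-1078\right) = 2156$)
$K = 225$ ($K = \left(\left(-3 - -12\right) + \left(6 + 0\right)\right)^{2} = \left(\left(-3 + 12\right) + 6\right)^{2} = \left(9 + 6\right)^{2} = 15^{2} = 225$)
$K F = 225 \cdot 2156 = 485100$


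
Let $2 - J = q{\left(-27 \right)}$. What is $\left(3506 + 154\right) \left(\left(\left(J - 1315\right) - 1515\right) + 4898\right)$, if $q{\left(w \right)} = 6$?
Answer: $7554240$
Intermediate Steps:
$J = -4$ ($J = 2 - 6 = -4$)
$\left(3506 + 154\right) \left(\left(\left(J - 1315\right) - 1515\right) + 4898\right) = \left(3506 + 154\right) \left(\left(\left(-4 - 1315\right) - 1515\right) + 4898\right) = 3660 \left(\left(-1319 - 1515\right) + 4898\right) = 3660 \left(-2834 + 4898\right) = 3660 \cdot 2064 = 7554240$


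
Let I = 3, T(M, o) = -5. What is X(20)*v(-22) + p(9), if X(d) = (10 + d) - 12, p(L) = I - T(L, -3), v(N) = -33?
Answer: -586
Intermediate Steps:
p(L) = 8 (p(L) = 3 - 1*(-5) = 3 + 5 = 8)
X(d) = -2 + d
X(20)*v(-22) + p(9) = (-2 + 20)*(-33) + 8 = 18*(-33) + 8 = -594 + 8 = -586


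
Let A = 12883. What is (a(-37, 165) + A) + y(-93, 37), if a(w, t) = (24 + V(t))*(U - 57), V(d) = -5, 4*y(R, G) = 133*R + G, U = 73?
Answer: 10104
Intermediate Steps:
y(R, G) = G/4 + 133*R/4 (y(R, G) = (133*R + G)/4 = (G + 133*R)/4 = G/4 + 133*R/4)
a(w, t) = 304 (a(w, t) = (24 - 5)*(73 - 57) = 19*16 = 304)
(a(-37, 165) + A) + y(-93, 37) = (304 + 12883) + ((¼)*37 + (133/4)*(-93)) = 13187 + (37/4 - 12369/4) = 13187 - 3083 = 10104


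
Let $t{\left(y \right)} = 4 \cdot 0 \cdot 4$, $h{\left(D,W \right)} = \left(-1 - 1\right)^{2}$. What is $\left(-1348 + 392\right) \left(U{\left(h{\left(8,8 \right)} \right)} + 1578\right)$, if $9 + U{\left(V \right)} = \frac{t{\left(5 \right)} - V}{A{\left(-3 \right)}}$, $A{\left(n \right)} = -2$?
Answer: $-1501876$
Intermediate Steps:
$h{\left(D,W \right)} = 4$ ($h{\left(D,W \right)} = \left(-2\right)^{2} = 4$)
$t{\left(y \right)} = 0$ ($t{\left(y \right)} = 0 \cdot 4 = 0$)
$U{\left(V \right)} = -9 + \frac{V}{2}$ ($U{\left(V \right)} = -9 + \frac{0 - V}{-2} = -9 + - V \left(- \frac{1}{2}\right) = -9 + \frac{V}{2}$)
$\left(-1348 + 392\right) \left(U{\left(h{\left(8,8 \right)} \right)} + 1578\right) = \left(-1348 + 392\right) \left(\left(-9 + \frac{1}{2} \cdot 4\right) + 1578\right) = - 956 \left(\left(-9 + 2\right) + 1578\right) = - 956 \left(-7 + 1578\right) = \left(-956\right) 1571 = -1501876$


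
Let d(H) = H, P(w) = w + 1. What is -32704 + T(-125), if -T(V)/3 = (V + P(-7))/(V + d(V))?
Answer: -8176393/250 ≈ -32706.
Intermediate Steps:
P(w) = 1 + w
T(V) = -3*(-6 + V)/(2*V) (T(V) = -3*(V + (1 - 7))/(V + V) = -3*(V - 6)/(2*V) = -3*(-6 + V)*1/(2*V) = -3*(-6 + V)/(2*V))
-32704 + T(-125) = -32704 + (-3/2 + 9/(-125)) = -32704 + (-3/2 + 9*(-1/125)) = -32704 + (-3/2 - 9/125) = -32704 - 393/250 = -8176393/250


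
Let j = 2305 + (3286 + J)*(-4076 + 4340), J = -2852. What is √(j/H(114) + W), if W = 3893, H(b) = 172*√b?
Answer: √(374188993488 + 572950662*√114)/9804 ≈ 62.902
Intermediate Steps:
j = 116881 (j = 2305 + (3286 - 2852)*(-4076 + 4340) = 2305 + 434*264 = 2305 + 114576 = 116881)
√(j/H(114) + W) = √(116881/((172*√114)) + 3893) = √(116881*(√114/19608) + 3893) = √(116881*√114/19608 + 3893) = √(3893 + 116881*√114/19608)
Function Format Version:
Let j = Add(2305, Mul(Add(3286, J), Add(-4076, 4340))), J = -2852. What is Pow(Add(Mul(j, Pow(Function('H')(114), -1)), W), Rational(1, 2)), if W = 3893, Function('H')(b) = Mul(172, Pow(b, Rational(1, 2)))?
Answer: Mul(Rational(1, 9804), Pow(Add(374188993488, Mul(572950662, Pow(114, Rational(1, 2)))), Rational(1, 2))) ≈ 62.902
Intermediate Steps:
j = 116881 (j = Add(2305, Mul(Add(3286, -2852), Add(-4076, 4340))) = Add(2305, Mul(434, 264)) = Add(2305, 114576) = 116881)
Pow(Add(Mul(j, Pow(Function('H')(114), -1)), W), Rational(1, 2)) = Pow(Add(Mul(116881, Pow(Mul(172, Pow(114, Rational(1, 2))), -1)), 3893), Rational(1, 2)) = Pow(Add(Mul(116881, Mul(Rational(1, 19608), Pow(114, Rational(1, 2)))), 3893), Rational(1, 2)) = Pow(Add(Mul(Rational(116881, 19608), Pow(114, Rational(1, 2))), 3893), Rational(1, 2)) = Pow(Add(3893, Mul(Rational(116881, 19608), Pow(114, Rational(1, 2)))), Rational(1, 2))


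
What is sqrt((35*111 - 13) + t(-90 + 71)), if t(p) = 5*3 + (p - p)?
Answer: 13*sqrt(23) ≈ 62.346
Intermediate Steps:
t(p) = 15 (t(p) = 15 + 0 = 15)
sqrt((35*111 - 13) + t(-90 + 71)) = sqrt((35*111 - 13) + 15) = sqrt((3885 - 13) + 15) = sqrt(3872 + 15) = sqrt(3887) = 13*sqrt(23)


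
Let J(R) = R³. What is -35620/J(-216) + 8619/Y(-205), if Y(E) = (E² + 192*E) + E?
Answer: 1811401813/516481920 ≈ 3.5072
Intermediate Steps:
Y(E) = E² + 193*E
-35620/J(-216) + 8619/Y(-205) = -35620/((-216)³) + 8619/((-205*(193 - 205))) = -35620/(-10077696) + 8619/((-205*(-12))) = -35620*(-1/10077696) + 8619/2460 = 8905/2519424 + 8619*(1/2460) = 8905/2519424 + 2873/820 = 1811401813/516481920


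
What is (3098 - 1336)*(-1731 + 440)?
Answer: -2274742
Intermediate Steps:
(3098 - 1336)*(-1731 + 440) = 1762*(-1291) = -2274742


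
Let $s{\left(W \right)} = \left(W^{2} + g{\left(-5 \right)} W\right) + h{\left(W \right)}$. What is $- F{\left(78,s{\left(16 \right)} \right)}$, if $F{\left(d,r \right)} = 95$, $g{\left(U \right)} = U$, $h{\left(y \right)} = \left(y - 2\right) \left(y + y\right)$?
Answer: $-95$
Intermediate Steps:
$h{\left(y \right)} = 2 y \left(-2 + y\right)$ ($h{\left(y \right)} = \left(-2 + y\right) 2 y = 2 y \left(-2 + y\right)$)
$s{\left(W \right)} = W^{2} - 5 W + 2 W \left(-2 + W\right)$ ($s{\left(W \right)} = \left(W^{2} - 5 W\right) + 2 W \left(-2 + W\right) = W^{2} - 5 W + 2 W \left(-2 + W\right)$)
$- F{\left(78,s{\left(16 \right)} \right)} = \left(-1\right) 95 = -95$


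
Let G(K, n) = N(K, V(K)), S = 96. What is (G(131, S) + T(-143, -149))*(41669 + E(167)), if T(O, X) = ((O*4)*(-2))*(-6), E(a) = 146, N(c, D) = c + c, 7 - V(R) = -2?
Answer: -276062630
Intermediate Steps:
V(R) = 9 (V(R) = 7 - 1*(-2) = 7 + 2 = 9)
N(c, D) = 2*c
G(K, n) = 2*K
T(O, X) = 48*O (T(O, X) = ((4*O)*(-2))*(-6) = -8*O*(-6) = 48*O)
(G(131, S) + T(-143, -149))*(41669 + E(167)) = (2*131 + 48*(-143))*(41669 + 146) = (262 - 6864)*41815 = -6602*41815 = -276062630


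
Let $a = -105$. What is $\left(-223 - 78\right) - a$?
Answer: $-196$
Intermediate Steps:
$\left(-223 - 78\right) - a = \left(-223 - 78\right) - -105 = \left(-223 - 78\right) + 105 = -301 + 105 = -196$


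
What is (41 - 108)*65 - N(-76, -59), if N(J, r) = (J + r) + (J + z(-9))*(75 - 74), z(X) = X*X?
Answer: -4225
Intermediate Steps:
z(X) = X**2
N(J, r) = 81 + r + 2*J (N(J, r) = (J + r) + (J + (-9)**2)*(75 - 74) = (J + r) + (J + 81)*1 = (J + r) + (81 + J)*1 = (J + r) + (81 + J) = 81 + r + 2*J)
(41 - 108)*65 - N(-76, -59) = (41 - 108)*65 - (81 - 59 + 2*(-76)) = -67*65 - (81 - 59 - 152) = -4355 - 1*(-130) = -4355 + 130 = -4225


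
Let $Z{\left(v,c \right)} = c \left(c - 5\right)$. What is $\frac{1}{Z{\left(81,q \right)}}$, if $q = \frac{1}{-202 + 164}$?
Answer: $\frac{1444}{191} \approx 7.5602$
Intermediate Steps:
$q = - \frac{1}{38}$ ($q = \frac{1}{-38} = - \frac{1}{38} \approx -0.026316$)
$Z{\left(v,c \right)} = c \left(-5 + c\right)$
$\frac{1}{Z{\left(81,q \right)}} = \frac{1}{\left(- \frac{1}{38}\right) \left(-5 - \frac{1}{38}\right)} = \frac{1}{\left(- \frac{1}{38}\right) \left(- \frac{191}{38}\right)} = \frac{1}{\frac{191}{1444}} = \frac{1444}{191}$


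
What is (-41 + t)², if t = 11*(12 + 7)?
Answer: 28224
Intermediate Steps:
t = 209 (t = 11*19 = 209)
(-41 + t)² = (-41 + 209)² = 168² = 28224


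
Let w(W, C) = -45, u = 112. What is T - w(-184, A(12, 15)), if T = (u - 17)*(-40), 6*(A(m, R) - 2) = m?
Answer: -3755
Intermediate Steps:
A(m, R) = 2 + m/6
T = -3800 (T = (112 - 17)*(-40) = 95*(-40) = -3800)
T - w(-184, A(12, 15)) = -3800 - 1*(-45) = -3800 + 45 = -3755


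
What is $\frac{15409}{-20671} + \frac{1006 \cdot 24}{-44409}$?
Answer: $- \frac{394459635}{305992813} \approx -1.2891$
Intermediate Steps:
$\frac{15409}{-20671} + \frac{1006 \cdot 24}{-44409} = 15409 \left(- \frac{1}{20671}\right) + 24144 \left(- \frac{1}{44409}\right) = - \frac{15409}{20671} - \frac{8048}{14803} = - \frac{394459635}{305992813}$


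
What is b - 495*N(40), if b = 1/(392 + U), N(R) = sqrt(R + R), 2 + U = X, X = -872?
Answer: -1/482 - 1980*sqrt(5) ≈ -4427.4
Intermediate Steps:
U = -874 (U = -2 - 872 = -874)
N(R) = sqrt(2)*sqrt(R) (N(R) = sqrt(2*R) = sqrt(2)*sqrt(R))
b = -1/482 (b = 1/(392 - 874) = 1/(-482) = -1/482 ≈ -0.0020747)
b - 495*N(40) = -1/482 - 495*sqrt(2)*sqrt(40) = -1/482 - 495*sqrt(2)*2*sqrt(10) = -1/482 - 1980*sqrt(5)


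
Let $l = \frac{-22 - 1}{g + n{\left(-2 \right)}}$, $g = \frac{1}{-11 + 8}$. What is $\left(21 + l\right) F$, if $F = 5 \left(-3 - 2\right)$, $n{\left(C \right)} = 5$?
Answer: $- \frac{5625}{14} \approx -401.79$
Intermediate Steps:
$g = - \frac{1}{3}$ ($g = \frac{1}{-3} = - \frac{1}{3} \approx -0.33333$)
$F = -25$ ($F = 5 \left(-5\right) = -25$)
$l = - \frac{69}{14}$ ($l = \frac{-22 - 1}{- \frac{1}{3} + 5} = - \frac{23}{\frac{14}{3}} = \left(-23\right) \frac{3}{14} = - \frac{69}{14} \approx -4.9286$)
$\left(21 + l\right) F = \left(21 - \frac{69}{14}\right) \left(-25\right) = \frac{225}{14} \left(-25\right) = - \frac{5625}{14}$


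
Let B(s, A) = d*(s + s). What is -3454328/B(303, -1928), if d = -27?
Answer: 1727164/8181 ≈ 211.12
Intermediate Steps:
B(s, A) = -54*s (B(s, A) = -27*(s + s) = -54*s)
-3454328/B(303, -1928) = -3454328/((-54*303)) = -3454328/(-16362) = -3454328*(-1/16362) = 1727164/8181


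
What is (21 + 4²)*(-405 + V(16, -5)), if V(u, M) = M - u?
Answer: -15762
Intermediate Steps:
(21 + 4²)*(-405 + V(16, -5)) = (21 + 4²)*(-405 + (-5 - 1*16)) = (21 + 16)*(-405 + (-5 - 16)) = 37*(-405 - 21) = 37*(-426) = -15762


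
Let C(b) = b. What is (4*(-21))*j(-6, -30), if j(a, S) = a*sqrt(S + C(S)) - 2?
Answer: 168 + 1008*I*sqrt(15) ≈ 168.0 + 3904.0*I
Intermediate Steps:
j(a, S) = -2 + a*sqrt(2)*sqrt(S) (j(a, S) = a*sqrt(S + S) - 2 = a*sqrt(2*S) - 2 = a*(sqrt(2)*sqrt(S)) - 2 = a*sqrt(2)*sqrt(S) - 2 = -2 + a*sqrt(2)*sqrt(S))
(4*(-21))*j(-6, -30) = (4*(-21))*(-2 - 6*sqrt(2)*sqrt(-30)) = -84*(-2 - 6*sqrt(2)*I*sqrt(30)) = -84*(-2 - 12*I*sqrt(15)) = 168 + 1008*I*sqrt(15)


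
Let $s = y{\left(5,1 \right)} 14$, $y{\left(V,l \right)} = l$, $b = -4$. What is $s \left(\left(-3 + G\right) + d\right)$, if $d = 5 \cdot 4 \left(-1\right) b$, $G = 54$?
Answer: $1834$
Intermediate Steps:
$s = 14$ ($s = 1 \cdot 14 = 14$)
$d = 80$ ($d = 5 \cdot 4 \left(-1\right) \left(-4\right) = 5 \left(-4\right) \left(-4\right) = \left(-20\right) \left(-4\right) = 80$)
$s \left(\left(-3 + G\right) + d\right) = 14 \left(\left(-3 + 54\right) + 80\right) = 14 \left(51 + 80\right) = 14 \cdot 131 = 1834$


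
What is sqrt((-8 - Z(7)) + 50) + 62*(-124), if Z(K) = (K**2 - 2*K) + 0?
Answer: -7688 + sqrt(7) ≈ -7685.4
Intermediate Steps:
Z(K) = K**2 - 2*K
sqrt((-8 - Z(7)) + 50) + 62*(-124) = sqrt((-8 - 7*(-2 + 7)) + 50) + 62*(-124) = sqrt((-8 - 7*5) + 50) - 7688 = sqrt((-8 - 1*35) + 50) - 7688 = sqrt((-8 - 35) + 50) - 7688 = sqrt(-43 + 50) - 7688 = sqrt(7) - 7688 = -7688 + sqrt(7)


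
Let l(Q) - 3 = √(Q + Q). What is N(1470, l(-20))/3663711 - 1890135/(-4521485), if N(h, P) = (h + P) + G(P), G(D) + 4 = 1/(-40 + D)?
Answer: (2772553263002*√10 + 51293508615713*I)/(3313082866167*(2*√10 + 37*I)) ≈ 0.41844 + 1.725e-6*I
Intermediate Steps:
G(D) = -4 + 1/(-40 + D)
l(Q) = 3 + √2*√Q (l(Q) = 3 + √(Q + Q) = 3 + √(2*Q) = 3 + √2*√Q)
N(h, P) = P + h + (161 - 4*P)/(-40 + P) (N(h, P) = (h + P) + (161 - 4*P)/(-40 + P) = (P + h) + (161 - 4*P)/(-40 + P) = P + h + (161 - 4*P)/(-40 + P))
N(1470, l(-20))/3663711 - 1890135/(-4521485) = ((161 - 4*(3 + √2*√(-20)) + (-40 + (3 + √2*√(-20)))*((3 + √2*√(-20)) + 1470))/(-40 + (3 + √2*√(-20))))/3663711 - 1890135/(-4521485) = ((161 - 4*(3 + √2*(2*I*√5)) + (-40 + (3 + √2*(2*I*√5)))*((3 + √2*(2*I*√5)) + 1470))/(-40 + (3 + √2*(2*I*√5))))*(1/3663711) - 1890135*(-1/4521485) = ((161 - 4*(3 + 2*I*√10) + (-40 + (3 + 2*I*√10))*((3 + 2*I*√10) + 1470))/(-40 + (3 + 2*I*√10)))*(1/3663711) + 378027/904297 = ((161 + (-12 - 8*I*√10) + (-37 + 2*I*√10)*(1473 + 2*I*√10))/(-37 + 2*I*√10))*(1/3663711) + 378027/904297 = ((149 + (-37 + 2*I*√10)*(1473 + 2*I*√10) - 8*I*√10)/(-37 + 2*I*√10))*(1/3663711) + 378027/904297 = (149 + (-37 + 2*I*√10)*(1473 + 2*I*√10) - 8*I*√10)/(3663711*(-37 + 2*I*√10)) + 378027/904297 = 378027/904297 + (149 + (-37 + 2*I*√10)*(1473 + 2*I*√10) - 8*I*√10)/(3663711*(-37 + 2*I*√10))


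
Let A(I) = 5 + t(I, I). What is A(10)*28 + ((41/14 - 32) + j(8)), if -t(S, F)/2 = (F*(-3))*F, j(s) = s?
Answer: 236865/14 ≈ 16919.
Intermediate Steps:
t(S, F) = 6*F² (t(S, F) = -2*F*(-3)*F = -2*(-3*F)*F = -(-6)*F² = 6*F²)
A(I) = 5 + 6*I²
A(10)*28 + ((41/14 - 32) + j(8)) = (5 + 6*10²)*28 + ((41/14 - 32) + 8) = (5 + 6*100)*28 + ((41*(1/14) - 32) + 8) = (5 + 600)*28 + ((41/14 - 32) + 8) = 605*28 + (-407/14 + 8) = 16940 - 295/14 = 236865/14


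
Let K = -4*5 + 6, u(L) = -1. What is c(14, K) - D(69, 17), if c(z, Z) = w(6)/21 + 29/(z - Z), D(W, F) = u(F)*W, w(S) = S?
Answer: 1969/28 ≈ 70.321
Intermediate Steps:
D(W, F) = -W
K = -14 (K = -20 + 6 = -14)
c(z, Z) = 2/7 + 29/(z - Z) (c(z, Z) = 6/21 + 29/(z - Z) = 6*(1/21) + 29/(z - Z) = 2/7 + 29/(z - Z))
c(14, K) - D(69, 17) = (-203 - 2*14 + 2*(-14))/(7*(-14 - 1*14)) - (-1)*69 = (-203 - 28 - 28)/(7*(-14 - 14)) - 1*(-69) = (1/7)*(-259)/(-28) + 69 = (1/7)*(-1/28)*(-259) + 69 = 37/28 + 69 = 1969/28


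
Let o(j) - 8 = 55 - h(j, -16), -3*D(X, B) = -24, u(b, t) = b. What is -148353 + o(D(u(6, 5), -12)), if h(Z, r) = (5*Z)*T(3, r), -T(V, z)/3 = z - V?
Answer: -150570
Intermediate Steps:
T(V, z) = -3*z + 3*V (T(V, z) = -3*(z - V) = -3*z + 3*V)
D(X, B) = 8 (D(X, B) = -⅓*(-24) = 8)
h(Z, r) = 5*Z*(9 - 3*r) (h(Z, r) = (5*Z)*(-3*r + 3*3) = (5*Z)*(-3*r + 9) = (5*Z)*(9 - 3*r) = 5*Z*(9 - 3*r))
o(j) = 63 - 285*j (o(j) = 8 + (55 - 15*j*(3 - 1*(-16))) = 8 + (55 - 15*j*(3 + 16)) = 8 + (55 - 15*j*19) = 8 + (55 - 285*j) = 63 - 285*j)
-148353 + o(D(u(6, 5), -12)) = -148353 + (63 - 285*8) = -148353 + (63 - 2280) = -148353 - 2217 = -150570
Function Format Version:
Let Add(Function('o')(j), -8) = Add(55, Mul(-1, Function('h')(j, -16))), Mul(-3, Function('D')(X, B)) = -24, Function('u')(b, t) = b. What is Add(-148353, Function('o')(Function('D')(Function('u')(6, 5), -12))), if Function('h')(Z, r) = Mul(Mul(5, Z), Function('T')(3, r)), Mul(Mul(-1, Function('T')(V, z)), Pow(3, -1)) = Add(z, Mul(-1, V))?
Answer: -150570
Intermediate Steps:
Function('T')(V, z) = Add(Mul(-3, z), Mul(3, V)) (Function('T')(V, z) = Mul(-3, Add(z, Mul(-1, V))) = Add(Mul(-3, z), Mul(3, V)))
Function('D')(X, B) = 8 (Function('D')(X, B) = Mul(Rational(-1, 3), -24) = 8)
Function('h')(Z, r) = Mul(5, Z, Add(9, Mul(-3, r))) (Function('h')(Z, r) = Mul(Mul(5, Z), Add(Mul(-3, r), Mul(3, 3))) = Mul(Mul(5, Z), Add(Mul(-3, r), 9)) = Mul(Mul(5, Z), Add(9, Mul(-3, r))) = Mul(5, Z, Add(9, Mul(-3, r))))
Function('o')(j) = Add(63, Mul(-285, j)) (Function('o')(j) = Add(8, Add(55, Mul(-1, Mul(15, j, Add(3, Mul(-1, -16)))))) = Add(8, Add(55, Mul(-1, Mul(15, j, Add(3, 16))))) = Add(8, Add(55, Mul(-1, Mul(15, j, 19)))) = Add(8, Add(55, Mul(-1, Mul(285, j)))) = Add(8, Add(55, Mul(-285, j))) = Add(63, Mul(-285, j)))
Add(-148353, Function('o')(Function('D')(Function('u')(6, 5), -12))) = Add(-148353, Add(63, Mul(-285, 8))) = Add(-148353, Add(63, -2280)) = Add(-148353, -2217) = -150570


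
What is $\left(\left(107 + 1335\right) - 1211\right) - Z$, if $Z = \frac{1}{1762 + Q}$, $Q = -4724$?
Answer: $\frac{684223}{2962} \approx 231.0$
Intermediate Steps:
$Z = - \frac{1}{2962}$ ($Z = \frac{1}{1762 - 4724} = \frac{1}{-2962} = - \frac{1}{2962} \approx -0.00033761$)
$\left(\left(107 + 1335\right) - 1211\right) - Z = \left(\left(107 + 1335\right) - 1211\right) - - \frac{1}{2962} = \left(1442 - 1211\right) + \frac{1}{2962} = 231 + \frac{1}{2962} = \frac{684223}{2962}$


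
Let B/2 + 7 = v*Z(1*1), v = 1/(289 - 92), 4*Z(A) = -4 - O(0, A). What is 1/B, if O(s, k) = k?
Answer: -394/5521 ≈ -0.071364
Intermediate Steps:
Z(A) = -1 - A/4 (Z(A) = (-4 - A)/4 = -1 - A/4)
v = 1/197 ≈ 0.0050761
B = -5521/394 (B = -14 + 2*((-1 - 1/4)/197) = -14 + 2*((-1 - ¼*1)/197) = -14 + 2*((-1 - ¼)/197) = -14 + 2*((1/197)*(-5/4)) = -14 + 2*(-5/788) = -14 - 5/394 = -5521/394 ≈ -14.013)
1/B = 1/(-5521/394) = -394/5521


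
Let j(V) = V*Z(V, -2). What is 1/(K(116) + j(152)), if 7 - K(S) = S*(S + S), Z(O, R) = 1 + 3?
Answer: -1/26297 ≈ -3.8027e-5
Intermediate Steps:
Z(O, R) = 4
j(V) = 4*V (j(V) = V*4 = 4*V)
K(S) = 7 - 2*S**2 (K(S) = 7 - S*(S + S) = 7 - S*2*S = 7 - 2*S**2)
1/(K(116) + j(152)) = 1/((7 - 2*116**2) + 4*152) = 1/((7 - 2*13456) + 608) = 1/((7 - 26912) + 608) = 1/(-26905 + 608) = 1/(-26297) = -1/26297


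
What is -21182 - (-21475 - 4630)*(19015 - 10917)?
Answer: 211377108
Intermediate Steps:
-21182 - (-21475 - 4630)*(19015 - 10917) = -21182 - (-26105)*8098 = -21182 - 1*(-211398290) = -21182 + 211398290 = 211377108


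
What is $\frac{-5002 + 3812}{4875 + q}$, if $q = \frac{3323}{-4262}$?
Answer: $- \frac{5071780}{20773927} \approx -0.24414$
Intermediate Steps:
$q = - \frac{3323}{4262}$ ($q = 3323 \left(- \frac{1}{4262}\right) = - \frac{3323}{4262} \approx -0.77968$)
$\frac{-5002 + 3812}{4875 + q} = \frac{-5002 + 3812}{4875 - \frac{3323}{4262}} = - \frac{1190}{\frac{20773927}{4262}} = \left(-1190\right) \frac{4262}{20773927} = - \frac{5071780}{20773927}$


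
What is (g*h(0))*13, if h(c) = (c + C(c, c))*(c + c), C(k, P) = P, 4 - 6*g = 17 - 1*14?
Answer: 0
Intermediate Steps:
g = 1/6 (g = 2/3 - (17 - 1*14)/6 = 2/3 - (17 - 14)/6 = 2/3 - 1/6*3 = 2/3 - 1/2 = 1/6 ≈ 0.16667)
h(c) = 4*c**2 (h(c) = (c + c)*(c + c) = (2*c)*(2*c) = 4*c**2)
(g*h(0))*13 = ((4*0**2)/6)*13 = ((4*0)/6)*13 = ((1/6)*0)*13 = 0*13 = 0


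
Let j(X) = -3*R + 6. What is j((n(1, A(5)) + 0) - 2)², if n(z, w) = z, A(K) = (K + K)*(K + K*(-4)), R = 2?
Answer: 0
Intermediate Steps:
A(K) = -6*K² (A(K) = (2*K)*(K - 4*K) = (2*K)*(-3*K) = -6*K²)
j(X) = 0 (j(X) = -3*2 + 6 = -6 + 6 = 0)
j((n(1, A(5)) + 0) - 2)² = 0² = 0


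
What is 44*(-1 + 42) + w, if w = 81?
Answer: 1885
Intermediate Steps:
44*(-1 + 42) + w = 44*(-1 + 42) + 81 = 44*41 + 81 = 1804 + 81 = 1885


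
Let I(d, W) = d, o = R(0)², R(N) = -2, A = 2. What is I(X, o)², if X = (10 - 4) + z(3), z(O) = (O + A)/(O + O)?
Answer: 1681/36 ≈ 46.694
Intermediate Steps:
z(O) = (2 + O)/(2*O) (z(O) = (O + 2)/(O + O) = (2 + O)/((2*O)) = (2 + O)*(1/(2*O)) = (2 + O)/(2*O))
o = 4 (o = (-2)² = 4)
X = 41/6 (X = (10 - 4) + (½)*(2 + 3)/3 = 6 + (½)*(⅓)*5 = 6 + ⅚ = 41/6 ≈ 6.8333)
I(X, o)² = (41/6)² = 1681/36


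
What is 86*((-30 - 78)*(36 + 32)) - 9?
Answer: -631593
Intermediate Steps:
86*((-30 - 78)*(36 + 32)) - 9 = 86*(-108*68) - 9 = 86*(-7344) - 9 = -631584 - 9 = -631593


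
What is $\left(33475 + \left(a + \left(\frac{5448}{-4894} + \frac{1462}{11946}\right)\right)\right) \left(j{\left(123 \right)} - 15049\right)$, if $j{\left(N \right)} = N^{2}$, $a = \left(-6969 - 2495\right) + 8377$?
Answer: $\frac{37869303322640}{14615931} \approx 2.591 \cdot 10^{6}$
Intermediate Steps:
$a = -1087$ ($a = -9464 + 8377 = -1087$)
$\left(33475 + \left(a + \left(\frac{5448}{-4894} + \frac{1462}{11946}\right)\right)\right) \left(j{\left(123 \right)} - 15049\right) = \left(33475 + \left(-1087 + \left(\frac{5448}{-4894} + \frac{1462}{11946}\right)\right)\right) \left(123^{2} - 15049\right) = \left(33475 + \left(-1087 + \left(5448 \left(- \frac{1}{4894}\right) + 1462 \cdot \frac{1}{11946}\right)\right)\right) \left(15129 - 15049\right) = \left(33475 + \left(-1087 + \left(- \frac{2724}{2447} + \frac{731}{5973}\right)\right)\right) 80 = \left(33475 - \frac{15901998692}{14615931}\right) 80 = \frac{473366291533}{14615931} \cdot 80 = \frac{37869303322640}{14615931}$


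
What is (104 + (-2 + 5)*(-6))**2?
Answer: 7396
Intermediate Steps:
(104 + (-2 + 5)*(-6))**2 = (104 + 3*(-6))**2 = (104 - 18)**2 = 86**2 = 7396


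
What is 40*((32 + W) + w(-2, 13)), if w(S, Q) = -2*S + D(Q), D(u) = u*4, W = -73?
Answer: 600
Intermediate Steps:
D(u) = 4*u
w(S, Q) = -2*S + 4*Q
40*((32 + W) + w(-2, 13)) = 40*((32 - 73) + (-2*(-2) + 4*13)) = 40*(-41 + (4 + 52)) = 40*(-41 + 56) = 40*15 = 600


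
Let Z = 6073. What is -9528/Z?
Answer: -9528/6073 ≈ -1.5689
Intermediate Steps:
-9528/Z = -9528/6073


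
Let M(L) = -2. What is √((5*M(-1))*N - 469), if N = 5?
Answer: I*√519 ≈ 22.782*I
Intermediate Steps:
√((5*M(-1))*N - 469) = √((5*(-2))*5 - 469) = √(-10*5 - 469) = √(-50 - 469) = √(-519) = I*√519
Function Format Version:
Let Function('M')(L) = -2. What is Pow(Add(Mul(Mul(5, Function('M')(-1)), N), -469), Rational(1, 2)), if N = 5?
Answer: Mul(I, Pow(519, Rational(1, 2))) ≈ Mul(22.782, I)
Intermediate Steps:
Pow(Add(Mul(Mul(5, Function('M')(-1)), N), -469), Rational(1, 2)) = Pow(Add(Mul(Mul(5, -2), 5), -469), Rational(1, 2)) = Pow(Add(Mul(-10, 5), -469), Rational(1, 2)) = Pow(Add(-50, -469), Rational(1, 2)) = Pow(-519, Rational(1, 2)) = Mul(I, Pow(519, Rational(1, 2)))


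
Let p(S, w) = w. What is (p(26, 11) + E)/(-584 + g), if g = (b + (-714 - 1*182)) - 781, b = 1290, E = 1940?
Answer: -1951/971 ≈ -2.0093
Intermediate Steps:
g = -387 (g = (1290 + (-714 - 1*182)) - 781 = (1290 + (-714 - 182)) - 781 = (1290 - 896) - 781 = 394 - 781 = -387)
(p(26, 11) + E)/(-584 + g) = (11 + 1940)/(-584 - 387) = 1951/(-971) = 1951*(-1/971) = -1951/971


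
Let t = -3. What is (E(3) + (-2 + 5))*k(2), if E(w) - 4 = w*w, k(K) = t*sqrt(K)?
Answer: -48*sqrt(2) ≈ -67.882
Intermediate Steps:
k(K) = -3*sqrt(K)
E(w) = 4 + w**2 (E(w) = 4 + w*w = 4 + w**2)
(E(3) + (-2 + 5))*k(2) = ((4 + 3**2) + (-2 + 5))*(-3*sqrt(2)) = ((4 + 9) + 3)*(-3*sqrt(2)) = (13 + 3)*(-3*sqrt(2)) = 16*(-3*sqrt(2)) = -48*sqrt(2)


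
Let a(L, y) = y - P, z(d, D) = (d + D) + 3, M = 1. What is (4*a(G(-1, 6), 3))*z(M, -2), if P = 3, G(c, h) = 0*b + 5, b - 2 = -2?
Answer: 0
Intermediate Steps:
b = 0 (b = 2 - 2 = 0)
G(c, h) = 5 (G(c, h) = 0*0 + 5 = 0 + 5 = 5)
z(d, D) = 3 + D + d (z(d, D) = (D + d) + 3 = 3 + D + d)
a(L, y) = -3 + y (a(L, y) = y - 1*3 = y - 3 = -3 + y)
(4*a(G(-1, 6), 3))*z(M, -2) = (4*(-3 + 3))*(3 - 2 + 1) = (4*0)*2 = 0*2 = 0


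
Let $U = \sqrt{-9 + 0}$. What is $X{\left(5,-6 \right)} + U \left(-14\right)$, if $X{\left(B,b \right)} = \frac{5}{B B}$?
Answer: $\frac{1}{5} - 42 i \approx 0.2 - 42.0 i$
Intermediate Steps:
$X{\left(B,b \right)} = \frac{5}{B^{2}}$
$U = 3 i$ ($U = \sqrt{-9} = 3 i \approx 3.0 i$)
$X{\left(5,-6 \right)} + U \left(-14\right) = \frac{5}{25} + 3 i \left(-14\right) = 5 \cdot \frac{1}{25} - 42 i = \frac{1}{5} - 42 i$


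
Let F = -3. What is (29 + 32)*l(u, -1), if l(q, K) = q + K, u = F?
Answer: -244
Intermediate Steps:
u = -3
l(q, K) = K + q
(29 + 32)*l(u, -1) = (29 + 32)*(-1 - 3) = 61*(-4) = -244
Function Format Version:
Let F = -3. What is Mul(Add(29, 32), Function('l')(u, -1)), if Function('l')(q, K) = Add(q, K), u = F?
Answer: -244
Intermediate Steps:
u = -3
Function('l')(q, K) = Add(K, q)
Mul(Add(29, 32), Function('l')(u, -1)) = Mul(Add(29, 32), Add(-1, -3)) = Mul(61, -4) = -244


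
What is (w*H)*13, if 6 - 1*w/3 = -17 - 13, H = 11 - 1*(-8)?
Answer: 26676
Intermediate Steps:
H = 19 (H = 11 + 8 = 19)
w = 108 (w = 18 - 3*(-17 - 13) = 18 - 3*(-30) = 18 + 90 = 108)
(w*H)*13 = (108*19)*13 = 2052*13 = 26676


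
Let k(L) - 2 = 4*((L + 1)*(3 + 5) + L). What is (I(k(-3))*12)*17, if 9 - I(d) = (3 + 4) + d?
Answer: 15504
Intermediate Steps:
k(L) = 34 + 36*L (k(L) = 2 + 4*((L + 1)*(3 + 5) + L) = 2 + 4*((1 + L)*8 + L) = 2 + 4*((8 + 8*L) + L) = 2 + 4*(8 + 9*L) = 2 + (32 + 36*L) = 34 + 36*L)
I(d) = 2 - d (I(d) = 9 - ((3 + 4) + d) = 9 - (7 + d) = 9 + (-7 - d) = 2 - d)
(I(k(-3))*12)*17 = ((2 - (34 + 36*(-3)))*12)*17 = ((2 - (34 - 108))*12)*17 = ((2 - 1*(-74))*12)*17 = ((2 + 74)*12)*17 = (76*12)*17 = 912*17 = 15504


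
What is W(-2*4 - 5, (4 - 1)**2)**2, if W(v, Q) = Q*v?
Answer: 13689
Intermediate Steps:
W(-2*4 - 5, (4 - 1)**2)**2 = ((4 - 1)**2*(-2*4 - 5))**2 = (3**2*(-8 - 5))**2 = (9*(-13))**2 = (-117)**2 = 13689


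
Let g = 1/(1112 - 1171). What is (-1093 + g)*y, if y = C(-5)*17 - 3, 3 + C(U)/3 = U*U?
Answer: -72162072/59 ≈ -1.2231e+6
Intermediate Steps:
C(U) = -9 + 3*U² (C(U) = -9 + 3*(U*U) = -9 + 3*U²)
y = 1119 (y = (-9 + 3*(-5)²)*17 - 3 = (-9 + 3*25)*17 - 3 = (-9 + 75)*17 - 3 = 66*17 - 3 = 1122 - 3 = 1119)
g = -1/59 (g = 1/(-59) = -1/59 ≈ -0.016949)
(-1093 + g)*y = (-1093 - 1/59)*1119 = -64488/59*1119 = -72162072/59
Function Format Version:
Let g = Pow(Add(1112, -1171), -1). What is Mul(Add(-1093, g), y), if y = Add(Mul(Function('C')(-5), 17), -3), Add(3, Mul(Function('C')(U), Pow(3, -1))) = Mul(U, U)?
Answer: Rational(-72162072, 59) ≈ -1.2231e+6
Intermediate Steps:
Function('C')(U) = Add(-9, Mul(3, Pow(U, 2))) (Function('C')(U) = Add(-9, Mul(3, Mul(U, U))) = Add(-9, Mul(3, Pow(U, 2))))
y = 1119 (y = Add(Mul(Add(-9, Mul(3, Pow(-5, 2))), 17), -3) = Add(Mul(Add(-9, Mul(3, 25)), 17), -3) = Add(Mul(Add(-9, 75), 17), -3) = Add(Mul(66, 17), -3) = Add(1122, -3) = 1119)
g = Rational(-1, 59) (g = Pow(-59, -1) = Rational(-1, 59) ≈ -0.016949)
Mul(Add(-1093, g), y) = Mul(Add(-1093, Rational(-1, 59)), 1119) = Mul(Rational(-64488, 59), 1119) = Rational(-72162072, 59)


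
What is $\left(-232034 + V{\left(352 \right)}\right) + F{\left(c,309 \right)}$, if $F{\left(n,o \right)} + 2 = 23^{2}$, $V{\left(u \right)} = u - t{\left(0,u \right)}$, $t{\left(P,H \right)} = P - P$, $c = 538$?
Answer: $-231155$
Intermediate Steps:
$t{\left(P,H \right)} = 0$
$V{\left(u \right)} = u$ ($V{\left(u \right)} = u - 0 = u + 0 = u$)
$F{\left(n,o \right)} = 527$ ($F{\left(n,o \right)} = -2 + 23^{2} = -2 + 529 = 527$)
$\left(-232034 + V{\left(352 \right)}\right) + F{\left(c,309 \right)} = \left(-232034 + 352\right) + 527 = -231682 + 527 = -231155$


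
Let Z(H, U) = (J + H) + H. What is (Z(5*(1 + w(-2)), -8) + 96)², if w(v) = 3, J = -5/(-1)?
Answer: 19881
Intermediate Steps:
J = 5 (J = -5*(-1) = 5)
Z(H, U) = 5 + 2*H (Z(H, U) = (5 + H) + H = 5 + 2*H)
(Z(5*(1 + w(-2)), -8) + 96)² = ((5 + 2*(5*(1 + 3))) + 96)² = ((5 + 2*(5*4)) + 96)² = ((5 + 2*20) + 96)² = ((5 + 40) + 96)² = (45 + 96)² = 141² = 19881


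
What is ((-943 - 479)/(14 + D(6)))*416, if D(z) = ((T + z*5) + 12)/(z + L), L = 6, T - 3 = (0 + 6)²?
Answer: -2366208/83 ≈ -28509.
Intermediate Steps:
T = 39 (T = 3 + (0 + 6)² = 3 + 6² = 3 + 36 = 39)
D(z) = (51 + 5*z)/(6 + z) (D(z) = ((39 + z*5) + 12)/(z + 6) = ((39 + 5*z) + 12)/(6 + z) = (51 + 5*z)/(6 + z))
((-943 - 479)/(14 + D(6)))*416 = ((-943 - 479)/(14 + (51 + 5*6)/(6 + 6)))*416 = -1422/(14 + (51 + 30)/12)*416 = -1422/(14 + (1/12)*81)*416 = -1422/(14 + 27/4)*416 = -1422/83/4*416 = -1422*4/83*416 = -5688/83*416 = -2366208/83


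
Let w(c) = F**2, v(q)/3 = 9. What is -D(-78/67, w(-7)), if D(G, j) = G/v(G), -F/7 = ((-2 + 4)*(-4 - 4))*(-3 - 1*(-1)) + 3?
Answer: 26/603 ≈ 0.043118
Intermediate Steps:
v(q) = 27 (v(q) = 3*9 = 27)
F = -245 (F = -7*(((-2 + 4)*(-4 - 4))*(-3 - 1*(-1)) + 3) = -7*((2*(-8))*(-3 + 1) + 3) = -7*(-16*(-2) + 3) = -7*(32 + 3) = -7*35 = -245)
w(c) = 60025 (w(c) = (-245)**2 = 60025)
D(G, j) = G/27
-D(-78/67, w(-7)) = -(-78/67)/27 = -(-78*1/67)/27 = -(-78)/(27*67) = -1*(-26/603) = 26/603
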